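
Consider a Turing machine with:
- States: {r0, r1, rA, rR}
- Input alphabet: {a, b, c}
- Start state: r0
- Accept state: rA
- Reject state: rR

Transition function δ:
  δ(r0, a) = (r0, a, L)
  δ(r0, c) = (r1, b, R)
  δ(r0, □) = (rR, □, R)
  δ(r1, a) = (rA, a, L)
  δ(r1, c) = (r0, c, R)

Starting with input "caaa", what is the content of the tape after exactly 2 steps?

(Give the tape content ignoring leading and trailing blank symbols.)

Execution trace:
Initial: [r0]caaa
Step 1: δ(r0, c) = (r1, b, R) → b[r1]aaa
Step 2: δ(r1, a) = (rA, a, L) → [rA]baaa

The machine reaches the accept state rA and halts.

After 2 steps, the tape (ignoring leading/trailing blanks) is: baaa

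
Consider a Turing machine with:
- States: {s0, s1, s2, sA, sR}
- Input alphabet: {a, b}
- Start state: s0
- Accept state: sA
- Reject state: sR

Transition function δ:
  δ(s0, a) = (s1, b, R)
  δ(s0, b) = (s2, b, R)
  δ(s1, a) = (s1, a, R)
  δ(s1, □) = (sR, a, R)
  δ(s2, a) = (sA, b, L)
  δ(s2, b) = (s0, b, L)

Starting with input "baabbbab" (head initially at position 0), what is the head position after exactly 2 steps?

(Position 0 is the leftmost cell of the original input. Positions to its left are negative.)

Execution trace (head position shown):
Step 0: [s0]baabbbab  (head at position 0)
Step 1: move right → b[s2]aabbbab  (head at position 1)
Step 2: move left → [sA]bbabbbab  (head at position 0)

After 2 steps, the head is at position 0.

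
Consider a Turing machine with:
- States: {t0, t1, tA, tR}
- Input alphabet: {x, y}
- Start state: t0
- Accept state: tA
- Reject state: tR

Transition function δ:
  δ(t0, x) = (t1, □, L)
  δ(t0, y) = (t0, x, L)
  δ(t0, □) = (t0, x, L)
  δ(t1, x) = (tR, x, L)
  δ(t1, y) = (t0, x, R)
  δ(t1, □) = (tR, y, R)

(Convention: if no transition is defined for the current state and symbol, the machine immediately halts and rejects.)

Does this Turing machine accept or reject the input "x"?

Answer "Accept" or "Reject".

Execution trace:
Initial: [t0]x
Step 1: δ(t0, x) = (t1, □, L) → [t1]□□
Step 2: δ(t1, □) = (tR, y, R) → y[tR]□

The machine reaches the reject state tR and halts.

Answer: Reject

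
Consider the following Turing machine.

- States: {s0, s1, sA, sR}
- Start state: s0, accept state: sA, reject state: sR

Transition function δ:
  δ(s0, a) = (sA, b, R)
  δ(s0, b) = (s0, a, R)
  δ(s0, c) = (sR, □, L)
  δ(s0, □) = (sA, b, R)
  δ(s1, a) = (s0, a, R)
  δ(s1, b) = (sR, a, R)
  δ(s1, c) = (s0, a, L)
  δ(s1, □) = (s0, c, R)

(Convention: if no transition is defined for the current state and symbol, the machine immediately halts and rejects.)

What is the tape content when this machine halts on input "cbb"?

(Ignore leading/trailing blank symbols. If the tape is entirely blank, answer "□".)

Execution trace:
Initial: [s0]cbb
Step 1: δ(s0, c) = (sR, □, L) → [sR]□□bb

The machine reaches the reject state sR and halts.

Final tape (ignoring leading/trailing blanks): bb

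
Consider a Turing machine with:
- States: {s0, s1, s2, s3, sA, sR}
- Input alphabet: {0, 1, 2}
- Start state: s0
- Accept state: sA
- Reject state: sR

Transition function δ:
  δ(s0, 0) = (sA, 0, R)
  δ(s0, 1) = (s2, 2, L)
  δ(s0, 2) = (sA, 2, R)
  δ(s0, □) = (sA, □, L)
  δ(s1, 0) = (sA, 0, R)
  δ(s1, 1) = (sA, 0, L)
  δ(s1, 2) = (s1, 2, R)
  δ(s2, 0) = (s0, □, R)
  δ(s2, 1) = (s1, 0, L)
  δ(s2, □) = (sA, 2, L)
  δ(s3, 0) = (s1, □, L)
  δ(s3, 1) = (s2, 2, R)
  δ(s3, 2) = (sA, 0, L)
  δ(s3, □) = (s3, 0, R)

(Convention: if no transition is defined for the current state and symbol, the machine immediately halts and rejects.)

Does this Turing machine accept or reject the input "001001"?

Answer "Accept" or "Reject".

Execution trace:
Initial: [s0]001001
Step 1: δ(s0, 0) = (sA, 0, R) → 0[sA]01001

The machine reaches the accept state sA and halts.

Answer: Accept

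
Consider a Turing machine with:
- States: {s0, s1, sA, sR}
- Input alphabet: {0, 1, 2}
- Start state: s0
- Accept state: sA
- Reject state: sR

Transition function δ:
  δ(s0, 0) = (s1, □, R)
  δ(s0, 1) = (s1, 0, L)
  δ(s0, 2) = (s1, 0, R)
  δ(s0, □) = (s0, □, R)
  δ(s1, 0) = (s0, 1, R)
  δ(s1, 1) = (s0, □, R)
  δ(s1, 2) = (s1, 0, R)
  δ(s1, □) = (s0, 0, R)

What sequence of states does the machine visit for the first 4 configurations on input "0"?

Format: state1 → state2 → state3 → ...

Execution trace:
Initial: [s0]0
Step 1: δ(s0, 0) = (s1, □, R) → □[s1]□
Step 2: δ(s1, □) = (s0, 0, R) → □0[s0]□
Step 3: δ(s0, □) = (s0, □, R) → □0□[s0]□

State sequence: s0 → s1 → s0 → s0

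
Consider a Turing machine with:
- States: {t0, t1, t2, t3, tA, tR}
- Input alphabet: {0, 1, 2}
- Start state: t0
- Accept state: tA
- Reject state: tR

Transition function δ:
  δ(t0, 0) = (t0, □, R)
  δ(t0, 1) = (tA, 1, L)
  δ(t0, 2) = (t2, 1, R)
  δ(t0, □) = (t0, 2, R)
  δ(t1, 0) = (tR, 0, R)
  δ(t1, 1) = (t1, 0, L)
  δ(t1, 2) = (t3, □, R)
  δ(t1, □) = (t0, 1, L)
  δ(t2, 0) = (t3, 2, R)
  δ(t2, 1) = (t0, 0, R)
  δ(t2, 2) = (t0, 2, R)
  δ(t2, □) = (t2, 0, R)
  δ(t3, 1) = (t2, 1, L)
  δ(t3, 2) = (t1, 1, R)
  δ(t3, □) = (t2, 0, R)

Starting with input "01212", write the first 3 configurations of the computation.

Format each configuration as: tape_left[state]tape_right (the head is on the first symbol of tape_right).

Transitions applied:
Step 1: δ(t0, 0) = (t0, □, R)
Step 2: δ(t0, 1) = (tA, 1, L)

The first 3 configurations are:
[t0]01212 ⊢ □[t0]1212 ⊢ [tA]□1212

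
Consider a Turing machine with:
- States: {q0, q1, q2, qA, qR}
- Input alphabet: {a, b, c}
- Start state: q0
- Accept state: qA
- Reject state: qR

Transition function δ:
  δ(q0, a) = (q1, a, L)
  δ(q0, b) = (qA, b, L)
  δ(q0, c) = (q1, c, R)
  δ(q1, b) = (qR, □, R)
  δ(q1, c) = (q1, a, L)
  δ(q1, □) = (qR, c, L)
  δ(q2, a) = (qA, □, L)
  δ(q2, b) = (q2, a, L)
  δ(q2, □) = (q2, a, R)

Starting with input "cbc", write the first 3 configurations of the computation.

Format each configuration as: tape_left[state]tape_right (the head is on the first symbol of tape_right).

Transitions applied:
Step 1: δ(q0, c) = (q1, c, R)
Step 2: δ(q1, b) = (qR, □, R)

The first 3 configurations are:
[q0]cbc ⊢ c[q1]bc ⊢ c□[qR]c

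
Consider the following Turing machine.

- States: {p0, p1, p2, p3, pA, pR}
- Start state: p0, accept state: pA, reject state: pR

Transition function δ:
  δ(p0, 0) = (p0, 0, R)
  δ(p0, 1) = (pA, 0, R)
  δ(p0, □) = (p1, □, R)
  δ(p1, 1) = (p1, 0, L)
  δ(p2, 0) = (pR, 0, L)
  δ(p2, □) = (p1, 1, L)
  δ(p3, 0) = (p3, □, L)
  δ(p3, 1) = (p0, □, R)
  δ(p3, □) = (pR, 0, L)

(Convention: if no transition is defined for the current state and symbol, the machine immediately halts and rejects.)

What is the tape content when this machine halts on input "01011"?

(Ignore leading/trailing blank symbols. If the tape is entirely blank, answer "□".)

Execution trace:
Initial: [p0]01011
Step 1: δ(p0, 0) = (p0, 0, R) → 0[p0]1011
Step 2: δ(p0, 1) = (pA, 0, R) → 00[pA]011

The machine reaches the accept state pA and halts.

Final tape (ignoring leading/trailing blanks): 00011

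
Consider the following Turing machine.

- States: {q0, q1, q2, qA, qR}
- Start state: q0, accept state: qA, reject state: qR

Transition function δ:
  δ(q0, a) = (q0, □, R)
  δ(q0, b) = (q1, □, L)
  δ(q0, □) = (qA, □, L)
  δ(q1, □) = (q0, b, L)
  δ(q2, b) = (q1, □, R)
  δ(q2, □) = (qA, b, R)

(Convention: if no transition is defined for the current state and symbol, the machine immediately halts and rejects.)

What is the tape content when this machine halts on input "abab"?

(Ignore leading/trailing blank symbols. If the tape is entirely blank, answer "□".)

Execution trace:
Initial: [q0]abab
Step 1: δ(q0, a) = (q0, □, R) → □[q0]bab
Step 2: δ(q0, b) = (q1, □, L) → [q1]□□ab
Step 3: δ(q1, □) = (q0, b, L) → [q0]□b□ab
Step 4: δ(q0, □) = (qA, □, L) → [qA]□□b□ab

The machine reaches the accept state qA and halts.

Final tape (ignoring leading/trailing blanks): b□ab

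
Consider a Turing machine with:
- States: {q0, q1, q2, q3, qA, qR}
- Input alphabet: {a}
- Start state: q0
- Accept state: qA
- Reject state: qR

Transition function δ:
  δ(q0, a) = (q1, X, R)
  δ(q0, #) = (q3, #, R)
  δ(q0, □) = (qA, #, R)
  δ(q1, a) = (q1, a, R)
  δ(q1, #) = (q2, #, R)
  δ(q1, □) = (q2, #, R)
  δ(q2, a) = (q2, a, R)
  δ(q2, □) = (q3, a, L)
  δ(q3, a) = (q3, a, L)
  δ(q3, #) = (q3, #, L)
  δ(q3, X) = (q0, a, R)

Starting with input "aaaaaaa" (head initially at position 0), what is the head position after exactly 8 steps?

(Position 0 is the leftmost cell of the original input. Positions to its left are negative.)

Execution trace (head position shown):
Step 0: [q0]aaaaaaa  (head at position 0)
Step 1: move right → X[q1]aaaaaa  (head at position 1)
Step 2: move right → Xa[q1]aaaaa  (head at position 2)
Step 3: move right → Xaa[q1]aaaa  (head at position 3)
Step 4: move right → Xaaa[q1]aaa  (head at position 4)
Step 5: move right → Xaaaa[q1]aa  (head at position 5)
Step 6: move right → Xaaaaa[q1]a  (head at position 6)
Step 7: move right → Xaaaaaa[q1]□  (head at position 7)
Step 8: move right → Xaaaaaa#[q2]□  (head at position 8)

After 8 steps, the head is at position 8.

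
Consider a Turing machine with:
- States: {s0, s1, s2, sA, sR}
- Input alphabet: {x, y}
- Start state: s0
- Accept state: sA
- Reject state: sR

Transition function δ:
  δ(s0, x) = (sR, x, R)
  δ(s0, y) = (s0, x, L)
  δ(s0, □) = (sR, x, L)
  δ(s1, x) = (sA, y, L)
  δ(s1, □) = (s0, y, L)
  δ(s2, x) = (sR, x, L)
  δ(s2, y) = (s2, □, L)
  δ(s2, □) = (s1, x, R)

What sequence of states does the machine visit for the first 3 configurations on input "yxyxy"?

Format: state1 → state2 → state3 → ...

Execution trace:
Initial: [s0]yxyxy
Step 1: δ(s0, y) = (s0, x, L) → [s0]□xxyxy
Step 2: δ(s0, □) = (sR, x, L) → [sR]□xxxyxy

The machine reaches the reject state sR and halts.

State sequence: s0 → s0 → sR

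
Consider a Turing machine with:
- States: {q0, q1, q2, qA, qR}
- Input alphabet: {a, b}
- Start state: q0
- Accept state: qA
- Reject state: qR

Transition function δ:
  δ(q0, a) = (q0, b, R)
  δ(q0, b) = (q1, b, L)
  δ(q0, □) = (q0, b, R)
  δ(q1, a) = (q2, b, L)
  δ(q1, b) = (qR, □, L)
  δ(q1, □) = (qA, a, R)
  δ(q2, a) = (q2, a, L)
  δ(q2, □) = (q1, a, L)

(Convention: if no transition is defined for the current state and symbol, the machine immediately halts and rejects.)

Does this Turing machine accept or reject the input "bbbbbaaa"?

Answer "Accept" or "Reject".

Execution trace:
Initial: [q0]bbbbbaaa
Step 1: δ(q0, b) = (q1, b, L) → [q1]□bbbbbaaa
Step 2: δ(q1, □) = (qA, a, R) → a[qA]bbbbbaaa

The machine reaches the accept state qA and halts.

Answer: Accept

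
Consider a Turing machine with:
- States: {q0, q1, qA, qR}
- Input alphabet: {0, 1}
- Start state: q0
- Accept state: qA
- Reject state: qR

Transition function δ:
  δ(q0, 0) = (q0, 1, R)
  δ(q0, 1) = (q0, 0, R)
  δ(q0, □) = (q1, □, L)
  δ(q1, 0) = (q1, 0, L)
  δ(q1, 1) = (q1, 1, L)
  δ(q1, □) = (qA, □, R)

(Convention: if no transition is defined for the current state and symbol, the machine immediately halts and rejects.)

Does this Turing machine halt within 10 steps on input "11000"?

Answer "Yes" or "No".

Execution trace:
Initial: [q0]11000
Step 1: δ(q0, 1) = (q0, 0, R) → 0[q0]1000
Step 2: δ(q0, 1) = (q0, 0, R) → 00[q0]000
Step 3: δ(q0, 0) = (q0, 1, R) → 001[q0]00
Step 4: δ(q0, 0) = (q0, 1, R) → 0011[q0]0
Step 5: δ(q0, 0) = (q0, 1, R) → 00111[q0]□
Step 6: δ(q0, □) = (q1, □, L) → 0011[q1]1□
Step 7: δ(q1, 1) = (q1, 1, L) → 001[q1]11□
Step 8: δ(q1, 1) = (q1, 1, L) → 00[q1]111□
Step 9: δ(q1, 1) = (q1, 1, L) → 0[q1]0111□
Step 10: δ(q1, 0) = (q1, 0, L) → [q1]00111□

The machine has not reached a halting state after 10 steps.
The machine did not halt within the 10-step bound.

Answer: No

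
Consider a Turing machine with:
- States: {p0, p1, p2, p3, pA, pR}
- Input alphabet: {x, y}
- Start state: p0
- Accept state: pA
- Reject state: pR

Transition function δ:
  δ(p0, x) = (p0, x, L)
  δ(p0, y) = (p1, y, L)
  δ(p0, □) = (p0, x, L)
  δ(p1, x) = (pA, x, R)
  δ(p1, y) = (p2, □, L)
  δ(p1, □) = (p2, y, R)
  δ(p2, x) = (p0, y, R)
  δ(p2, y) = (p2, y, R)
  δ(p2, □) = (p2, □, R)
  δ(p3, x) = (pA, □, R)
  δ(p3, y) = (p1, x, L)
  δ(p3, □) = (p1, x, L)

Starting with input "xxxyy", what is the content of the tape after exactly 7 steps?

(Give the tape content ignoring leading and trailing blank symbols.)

Execution trace:
Initial: [p0]xxxyy
Step 1: δ(p0, x) = (p0, x, L) → [p0]□xxxyy
Step 2: δ(p0, □) = (p0, x, L) → [p0]□xxxxyy
Step 3: δ(p0, □) = (p0, x, L) → [p0]□xxxxxyy
Step 4: δ(p0, □) = (p0, x, L) → [p0]□xxxxxxyy
Step 5: δ(p0, □) = (p0, x, L) → [p0]□xxxxxxxyy
Step 6: δ(p0, □) = (p0, x, L) → [p0]□xxxxxxxxyy
Step 7: δ(p0, □) = (p0, x, L) → [p0]□xxxxxxxxxyy

After 7 steps, the tape (ignoring leading/trailing blanks) is: xxxxxxxxxyy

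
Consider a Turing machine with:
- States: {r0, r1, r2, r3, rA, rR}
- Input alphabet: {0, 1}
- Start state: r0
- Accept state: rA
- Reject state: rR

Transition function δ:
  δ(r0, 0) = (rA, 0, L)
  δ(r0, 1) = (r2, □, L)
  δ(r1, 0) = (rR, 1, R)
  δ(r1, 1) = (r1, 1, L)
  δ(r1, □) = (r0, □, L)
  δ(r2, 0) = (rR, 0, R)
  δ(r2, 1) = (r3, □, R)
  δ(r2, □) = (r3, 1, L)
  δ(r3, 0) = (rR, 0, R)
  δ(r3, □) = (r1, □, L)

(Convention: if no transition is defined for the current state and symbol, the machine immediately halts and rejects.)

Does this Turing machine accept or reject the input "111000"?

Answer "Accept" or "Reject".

Execution trace:
Initial: [r0]111000
Step 1: δ(r0, 1) = (r2, □, L) → [r2]□□11000
Step 2: δ(r2, □) = (r3, 1, L) → [r3]□1□11000
Step 3: δ(r3, □) = (r1, □, L) → [r1]□□1□11000
Step 4: δ(r1, □) = (r0, □, L) → [r0]□□□1□11000

No transition is defined for δ(r0, □). By convention the machine halts and rejects.

Answer: Reject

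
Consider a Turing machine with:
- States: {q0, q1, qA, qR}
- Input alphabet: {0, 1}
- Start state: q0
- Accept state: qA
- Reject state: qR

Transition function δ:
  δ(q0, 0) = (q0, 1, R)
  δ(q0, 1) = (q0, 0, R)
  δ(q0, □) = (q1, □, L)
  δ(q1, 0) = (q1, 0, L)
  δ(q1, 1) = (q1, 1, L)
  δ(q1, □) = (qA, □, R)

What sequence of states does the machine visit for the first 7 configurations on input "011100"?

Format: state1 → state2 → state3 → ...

Execution trace:
Initial: [q0]011100
Step 1: δ(q0, 0) = (q0, 1, R) → 1[q0]11100
Step 2: δ(q0, 1) = (q0, 0, R) → 10[q0]1100
Step 3: δ(q0, 1) = (q0, 0, R) → 100[q0]100
Step 4: δ(q0, 1) = (q0, 0, R) → 1000[q0]00
Step 5: δ(q0, 0) = (q0, 1, R) → 10001[q0]0
Step 6: δ(q0, 0) = (q0, 1, R) → 100011[q0]□

State sequence: q0 → q0 → q0 → q0 → q0 → q0 → q0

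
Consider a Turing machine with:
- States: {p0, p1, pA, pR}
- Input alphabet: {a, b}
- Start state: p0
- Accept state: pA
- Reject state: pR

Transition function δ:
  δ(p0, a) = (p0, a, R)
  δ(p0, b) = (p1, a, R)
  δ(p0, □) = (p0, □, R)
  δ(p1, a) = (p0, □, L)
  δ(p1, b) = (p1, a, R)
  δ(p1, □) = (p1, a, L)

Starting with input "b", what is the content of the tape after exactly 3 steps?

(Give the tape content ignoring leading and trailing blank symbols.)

Execution trace:
Initial: [p0]b
Step 1: δ(p0, b) = (p1, a, R) → a[p1]□
Step 2: δ(p1, □) = (p1, a, L) → [p1]aa
Step 3: δ(p1, a) = (p0, □, L) → [p0]□□a

After 3 steps, the tape (ignoring leading/trailing blanks) is: a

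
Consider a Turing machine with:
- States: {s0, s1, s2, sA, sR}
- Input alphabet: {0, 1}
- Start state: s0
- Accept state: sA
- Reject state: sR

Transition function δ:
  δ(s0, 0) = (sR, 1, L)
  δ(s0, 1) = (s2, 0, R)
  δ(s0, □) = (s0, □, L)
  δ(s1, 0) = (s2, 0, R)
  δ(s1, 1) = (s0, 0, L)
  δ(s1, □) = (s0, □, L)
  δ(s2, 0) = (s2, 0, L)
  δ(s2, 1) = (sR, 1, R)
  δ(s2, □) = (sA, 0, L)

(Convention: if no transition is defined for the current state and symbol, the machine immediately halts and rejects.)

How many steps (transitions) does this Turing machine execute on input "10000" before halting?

Execution trace:
Initial: [s0]10000
Step 1: δ(s0, 1) = (s2, 0, R) → 0[s2]0000
Step 2: δ(s2, 0) = (s2, 0, L) → [s2]00000
Step 3: δ(s2, 0) = (s2, 0, L) → [s2]□00000
Step 4: δ(s2, □) = (sA, 0, L) → [sA]□000000

The machine reaches the accept state sA and halts.

The machine executed 4 steps before halting.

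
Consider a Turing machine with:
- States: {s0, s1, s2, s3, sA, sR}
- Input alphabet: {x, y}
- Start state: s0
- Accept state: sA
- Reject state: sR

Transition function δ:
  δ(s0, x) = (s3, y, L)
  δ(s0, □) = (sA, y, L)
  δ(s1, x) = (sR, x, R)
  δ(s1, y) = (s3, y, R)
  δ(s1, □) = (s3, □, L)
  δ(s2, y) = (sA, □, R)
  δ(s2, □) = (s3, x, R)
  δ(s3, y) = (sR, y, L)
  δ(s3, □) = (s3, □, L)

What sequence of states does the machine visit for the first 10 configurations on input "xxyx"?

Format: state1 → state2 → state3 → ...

Execution trace:
Initial: [s0]xxyx
Step 1: δ(s0, x) = (s3, y, L) → [s3]□yxyx
Step 2: δ(s3, □) = (s3, □, L) → [s3]□□yxyx
Step 3: δ(s3, □) = (s3, □, L) → [s3]□□□yxyx
Step 4: δ(s3, □) = (s3, □, L) → [s3]□□□□yxyx
Step 5: δ(s3, □) = (s3, □, L) → [s3]□□□□□yxyx
Step 6: δ(s3, □) = (s3, □, L) → [s3]□□□□□□yxyx
Step 7: δ(s3, □) = (s3, □, L) → [s3]□□□□□□□yxyx
Step 8: δ(s3, □) = (s3, □, L) → [s3]□□□□□□□□yxyx
Step 9: δ(s3, □) = (s3, □, L) → [s3]□□□□□□□□□yxyx

State sequence: s0 → s3 → s3 → s3 → s3 → s3 → s3 → s3 → s3 → s3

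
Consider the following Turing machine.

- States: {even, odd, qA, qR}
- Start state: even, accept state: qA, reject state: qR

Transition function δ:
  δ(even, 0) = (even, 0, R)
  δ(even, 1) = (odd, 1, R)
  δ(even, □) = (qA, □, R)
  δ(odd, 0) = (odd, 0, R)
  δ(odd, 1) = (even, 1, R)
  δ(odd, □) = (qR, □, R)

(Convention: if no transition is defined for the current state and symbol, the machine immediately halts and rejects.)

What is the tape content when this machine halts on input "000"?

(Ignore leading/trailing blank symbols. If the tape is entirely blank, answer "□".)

Execution trace:
Initial: [even]000
Step 1: δ(even, 0) = (even, 0, R) → 0[even]00
Step 2: δ(even, 0) = (even, 0, R) → 00[even]0
Step 3: δ(even, 0) = (even, 0, R) → 000[even]□
Step 4: δ(even, □) = (qA, □, R) → 000□[qA]□

The machine reaches the accept state qA and halts.

Final tape (ignoring leading/trailing blanks): 000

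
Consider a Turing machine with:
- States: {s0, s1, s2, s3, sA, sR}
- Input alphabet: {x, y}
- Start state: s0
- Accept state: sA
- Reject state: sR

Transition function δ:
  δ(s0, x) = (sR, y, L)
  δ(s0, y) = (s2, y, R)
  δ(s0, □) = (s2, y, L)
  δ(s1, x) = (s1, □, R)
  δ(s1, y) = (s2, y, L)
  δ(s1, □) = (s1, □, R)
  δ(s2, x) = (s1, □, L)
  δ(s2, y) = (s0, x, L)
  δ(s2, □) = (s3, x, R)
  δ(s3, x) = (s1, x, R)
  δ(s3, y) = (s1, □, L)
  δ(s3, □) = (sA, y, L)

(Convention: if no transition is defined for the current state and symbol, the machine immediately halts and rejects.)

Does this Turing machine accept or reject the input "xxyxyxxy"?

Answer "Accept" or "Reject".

Execution trace:
Initial: [s0]xxyxyxxy
Step 1: δ(s0, x) = (sR, y, L) → [sR]□yxyxyxxy

The machine reaches the reject state sR and halts.

Answer: Reject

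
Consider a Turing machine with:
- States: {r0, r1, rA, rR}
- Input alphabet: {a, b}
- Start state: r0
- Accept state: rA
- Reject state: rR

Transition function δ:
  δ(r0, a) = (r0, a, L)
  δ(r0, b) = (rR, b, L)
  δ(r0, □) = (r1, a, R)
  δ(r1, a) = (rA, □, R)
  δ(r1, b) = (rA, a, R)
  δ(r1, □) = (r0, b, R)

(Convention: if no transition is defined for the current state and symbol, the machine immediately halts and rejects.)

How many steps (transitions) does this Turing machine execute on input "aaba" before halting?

Execution trace:
Initial: [r0]aaba
Step 1: δ(r0, a) = (r0, a, L) → [r0]□aaba
Step 2: δ(r0, □) = (r1, a, R) → a[r1]aaba
Step 3: δ(r1, a) = (rA, □, R) → a□[rA]aba

The machine reaches the accept state rA and halts.

The machine executed 3 steps before halting.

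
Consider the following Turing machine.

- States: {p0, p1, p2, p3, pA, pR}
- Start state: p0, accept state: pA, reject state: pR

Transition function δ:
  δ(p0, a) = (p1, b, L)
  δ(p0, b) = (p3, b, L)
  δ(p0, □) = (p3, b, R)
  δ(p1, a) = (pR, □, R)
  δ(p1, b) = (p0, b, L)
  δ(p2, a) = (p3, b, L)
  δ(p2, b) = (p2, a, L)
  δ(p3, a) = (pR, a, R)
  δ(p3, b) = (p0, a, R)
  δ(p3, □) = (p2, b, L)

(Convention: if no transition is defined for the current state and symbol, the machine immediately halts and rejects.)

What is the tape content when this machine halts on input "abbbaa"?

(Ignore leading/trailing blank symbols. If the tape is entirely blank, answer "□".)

Execution trace:
Initial: [p0]abbbaa
Step 1: δ(p0, a) = (p1, b, L) → [p1]□bbbbaa

No transition is defined for δ(p1, □). By convention the machine halts and rejects.

Final tape (ignoring leading/trailing blanks): bbbbaa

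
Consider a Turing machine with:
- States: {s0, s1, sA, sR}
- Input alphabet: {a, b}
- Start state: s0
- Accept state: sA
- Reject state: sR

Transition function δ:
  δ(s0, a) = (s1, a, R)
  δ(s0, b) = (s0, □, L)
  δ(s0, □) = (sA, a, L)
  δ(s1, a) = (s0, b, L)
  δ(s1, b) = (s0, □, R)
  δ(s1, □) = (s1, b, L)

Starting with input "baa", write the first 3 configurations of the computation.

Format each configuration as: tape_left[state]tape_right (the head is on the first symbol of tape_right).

Transitions applied:
Step 1: δ(s0, b) = (s0, □, L)
Step 2: δ(s0, □) = (sA, a, L)

The first 3 configurations are:
[s0]baa ⊢ [s0]□□aa ⊢ [sA]□a□aa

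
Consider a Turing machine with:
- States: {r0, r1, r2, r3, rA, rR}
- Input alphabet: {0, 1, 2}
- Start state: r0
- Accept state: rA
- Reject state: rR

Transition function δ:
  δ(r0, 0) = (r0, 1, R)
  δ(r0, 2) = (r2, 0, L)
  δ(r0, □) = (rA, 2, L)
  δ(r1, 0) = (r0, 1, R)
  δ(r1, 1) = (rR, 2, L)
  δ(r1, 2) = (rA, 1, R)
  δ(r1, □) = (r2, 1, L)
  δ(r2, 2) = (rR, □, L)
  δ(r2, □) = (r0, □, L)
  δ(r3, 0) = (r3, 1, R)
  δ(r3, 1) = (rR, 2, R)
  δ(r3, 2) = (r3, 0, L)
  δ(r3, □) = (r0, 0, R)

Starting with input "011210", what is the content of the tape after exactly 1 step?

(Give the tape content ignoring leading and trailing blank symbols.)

Execution trace:
Initial: [r0]011210
Step 1: δ(r0, 0) = (r0, 1, R) → 1[r0]11210

No transition is defined for δ(r0, 1). By convention the machine halts and rejects.

After 1 step, the tape (ignoring leading/trailing blanks) is: 111210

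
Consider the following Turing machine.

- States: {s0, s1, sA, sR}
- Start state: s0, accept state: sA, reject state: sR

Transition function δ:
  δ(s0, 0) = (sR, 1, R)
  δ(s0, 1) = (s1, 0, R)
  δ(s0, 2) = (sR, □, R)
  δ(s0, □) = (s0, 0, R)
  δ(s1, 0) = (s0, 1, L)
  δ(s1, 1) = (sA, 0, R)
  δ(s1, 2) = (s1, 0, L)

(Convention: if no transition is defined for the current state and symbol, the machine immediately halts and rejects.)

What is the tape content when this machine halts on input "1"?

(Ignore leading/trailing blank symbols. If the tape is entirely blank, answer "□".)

Execution trace:
Initial: [s0]1
Step 1: δ(s0, 1) = (s1, 0, R) → 0[s1]□

No transition is defined for δ(s1, □). By convention the machine halts and rejects.

Final tape (ignoring leading/trailing blanks): 0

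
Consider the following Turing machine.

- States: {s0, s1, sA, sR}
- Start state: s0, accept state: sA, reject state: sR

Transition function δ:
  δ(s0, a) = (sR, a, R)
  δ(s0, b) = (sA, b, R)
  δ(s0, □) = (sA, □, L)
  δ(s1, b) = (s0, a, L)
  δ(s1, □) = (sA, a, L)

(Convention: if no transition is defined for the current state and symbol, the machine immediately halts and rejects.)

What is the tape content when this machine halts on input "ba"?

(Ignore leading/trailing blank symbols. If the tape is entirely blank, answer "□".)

Execution trace:
Initial: [s0]ba
Step 1: δ(s0, b) = (sA, b, R) → b[sA]a

The machine reaches the accept state sA and halts.

Final tape (ignoring leading/trailing blanks): ba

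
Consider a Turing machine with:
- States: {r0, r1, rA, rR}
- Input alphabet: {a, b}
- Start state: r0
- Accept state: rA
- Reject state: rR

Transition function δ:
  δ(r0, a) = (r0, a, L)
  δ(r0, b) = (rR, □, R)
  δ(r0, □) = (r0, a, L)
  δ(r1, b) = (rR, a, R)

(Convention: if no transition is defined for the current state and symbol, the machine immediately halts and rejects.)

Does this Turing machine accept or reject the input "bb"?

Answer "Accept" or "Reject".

Execution trace:
Initial: [r0]bb
Step 1: δ(r0, b) = (rR, □, R) → □[rR]b

The machine reaches the reject state rR and halts.

Answer: Reject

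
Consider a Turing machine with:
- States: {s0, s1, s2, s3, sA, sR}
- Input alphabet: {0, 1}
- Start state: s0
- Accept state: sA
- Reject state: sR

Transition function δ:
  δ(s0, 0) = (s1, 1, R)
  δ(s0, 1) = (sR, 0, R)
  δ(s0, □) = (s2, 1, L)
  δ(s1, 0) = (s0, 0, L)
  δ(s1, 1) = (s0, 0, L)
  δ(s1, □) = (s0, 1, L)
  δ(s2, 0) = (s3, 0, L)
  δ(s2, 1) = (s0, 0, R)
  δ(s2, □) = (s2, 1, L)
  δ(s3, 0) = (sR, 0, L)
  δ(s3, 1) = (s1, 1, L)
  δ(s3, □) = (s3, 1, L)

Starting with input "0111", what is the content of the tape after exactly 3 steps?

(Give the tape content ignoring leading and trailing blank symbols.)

Execution trace:
Initial: [s0]0111
Step 1: δ(s0, 0) = (s1, 1, R) → 1[s1]111
Step 2: δ(s1, 1) = (s0, 0, L) → [s0]1011
Step 3: δ(s0, 1) = (sR, 0, R) → 0[sR]011

The machine reaches the reject state sR and halts.

After 3 steps, the tape (ignoring leading/trailing blanks) is: 0011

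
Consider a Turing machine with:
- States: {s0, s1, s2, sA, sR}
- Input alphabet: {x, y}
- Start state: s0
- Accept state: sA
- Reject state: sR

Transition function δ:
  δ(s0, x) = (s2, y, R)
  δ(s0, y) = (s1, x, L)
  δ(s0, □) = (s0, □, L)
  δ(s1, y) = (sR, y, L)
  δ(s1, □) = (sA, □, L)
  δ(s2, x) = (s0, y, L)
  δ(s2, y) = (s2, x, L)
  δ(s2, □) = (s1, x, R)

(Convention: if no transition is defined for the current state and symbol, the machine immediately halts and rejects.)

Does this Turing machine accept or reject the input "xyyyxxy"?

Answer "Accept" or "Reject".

Execution trace:
Initial: [s0]xyyyxxy
Step 1: δ(s0, x) = (s2, y, R) → y[s2]yyyxxy
Step 2: δ(s2, y) = (s2, x, L) → [s2]yxyyxxy
Step 3: δ(s2, y) = (s2, x, L) → [s2]□xxyyxxy
Step 4: δ(s2, □) = (s1, x, R) → x[s1]xxyyxxy

No transition is defined for δ(s1, x). By convention the machine halts and rejects.

Answer: Reject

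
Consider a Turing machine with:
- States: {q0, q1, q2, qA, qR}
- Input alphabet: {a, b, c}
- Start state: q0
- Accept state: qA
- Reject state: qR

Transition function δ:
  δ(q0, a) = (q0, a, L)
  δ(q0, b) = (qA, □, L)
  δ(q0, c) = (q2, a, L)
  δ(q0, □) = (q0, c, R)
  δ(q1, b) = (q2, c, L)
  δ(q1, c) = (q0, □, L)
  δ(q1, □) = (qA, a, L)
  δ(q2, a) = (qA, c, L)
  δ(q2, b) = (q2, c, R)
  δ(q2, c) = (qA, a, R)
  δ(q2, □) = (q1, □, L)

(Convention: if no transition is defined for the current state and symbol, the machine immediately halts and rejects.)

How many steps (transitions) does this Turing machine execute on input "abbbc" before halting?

Execution trace:
Initial: [q0]abbbc
Step 1: δ(q0, a) = (q0, a, L) → [q0]□abbbc
Step 2: δ(q0, □) = (q0, c, R) → c[q0]abbbc
Step 3: δ(q0, a) = (q0, a, L) → [q0]cabbbc
Step 4: δ(q0, c) = (q2, a, L) → [q2]□aabbbc
Step 5: δ(q2, □) = (q1, □, L) → [q1]□□aabbbc
Step 6: δ(q1, □) = (qA, a, L) → [qA]□a□aabbbc

The machine reaches the accept state qA and halts.

The machine executed 6 steps before halting.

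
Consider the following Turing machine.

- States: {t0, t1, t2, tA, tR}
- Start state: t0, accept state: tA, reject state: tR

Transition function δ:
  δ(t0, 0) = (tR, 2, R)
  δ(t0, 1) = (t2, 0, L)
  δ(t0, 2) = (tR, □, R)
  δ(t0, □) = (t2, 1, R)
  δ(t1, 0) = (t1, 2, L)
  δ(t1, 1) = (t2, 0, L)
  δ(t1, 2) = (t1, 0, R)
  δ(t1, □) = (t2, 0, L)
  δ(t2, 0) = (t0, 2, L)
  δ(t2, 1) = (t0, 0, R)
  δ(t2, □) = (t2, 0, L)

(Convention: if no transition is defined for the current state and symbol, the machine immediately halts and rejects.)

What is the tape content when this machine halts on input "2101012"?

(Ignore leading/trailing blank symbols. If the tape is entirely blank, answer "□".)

Execution trace:
Initial: [t0]2101012
Step 1: δ(t0, 2) = (tR, □, R) → □[tR]101012

The machine reaches the reject state tR and halts.

Final tape (ignoring leading/trailing blanks): 101012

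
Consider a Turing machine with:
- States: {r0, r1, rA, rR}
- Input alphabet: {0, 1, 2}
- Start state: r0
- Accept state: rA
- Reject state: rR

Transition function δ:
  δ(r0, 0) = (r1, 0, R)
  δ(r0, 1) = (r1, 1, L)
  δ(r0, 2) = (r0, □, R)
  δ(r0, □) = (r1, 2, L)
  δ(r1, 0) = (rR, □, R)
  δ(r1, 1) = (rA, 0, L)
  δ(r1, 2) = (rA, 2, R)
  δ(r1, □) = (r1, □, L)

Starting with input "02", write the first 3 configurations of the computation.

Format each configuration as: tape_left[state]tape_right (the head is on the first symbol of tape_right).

Transitions applied:
Step 1: δ(r0, 0) = (r1, 0, R)
Step 2: δ(r1, 2) = (rA, 2, R)

The first 3 configurations are:
[r0]02 ⊢ 0[r1]2 ⊢ 02[rA]□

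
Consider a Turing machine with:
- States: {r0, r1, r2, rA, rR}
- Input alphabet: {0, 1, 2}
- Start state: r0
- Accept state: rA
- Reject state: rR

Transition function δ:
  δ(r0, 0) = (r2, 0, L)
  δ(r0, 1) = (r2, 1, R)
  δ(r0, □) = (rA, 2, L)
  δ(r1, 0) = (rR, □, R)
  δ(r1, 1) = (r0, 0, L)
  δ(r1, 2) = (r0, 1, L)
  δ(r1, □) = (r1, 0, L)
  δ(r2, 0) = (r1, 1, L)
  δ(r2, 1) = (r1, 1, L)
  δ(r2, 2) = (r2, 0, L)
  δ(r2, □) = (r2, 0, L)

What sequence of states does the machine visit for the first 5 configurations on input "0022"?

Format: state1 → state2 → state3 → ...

Execution trace:
Initial: [r0]0022
Step 1: δ(r0, 0) = (r2, 0, L) → [r2]□0022
Step 2: δ(r2, □) = (r2, 0, L) → [r2]□00022
Step 3: δ(r2, □) = (r2, 0, L) → [r2]□000022
Step 4: δ(r2, □) = (r2, 0, L) → [r2]□0000022

State sequence: r0 → r2 → r2 → r2 → r2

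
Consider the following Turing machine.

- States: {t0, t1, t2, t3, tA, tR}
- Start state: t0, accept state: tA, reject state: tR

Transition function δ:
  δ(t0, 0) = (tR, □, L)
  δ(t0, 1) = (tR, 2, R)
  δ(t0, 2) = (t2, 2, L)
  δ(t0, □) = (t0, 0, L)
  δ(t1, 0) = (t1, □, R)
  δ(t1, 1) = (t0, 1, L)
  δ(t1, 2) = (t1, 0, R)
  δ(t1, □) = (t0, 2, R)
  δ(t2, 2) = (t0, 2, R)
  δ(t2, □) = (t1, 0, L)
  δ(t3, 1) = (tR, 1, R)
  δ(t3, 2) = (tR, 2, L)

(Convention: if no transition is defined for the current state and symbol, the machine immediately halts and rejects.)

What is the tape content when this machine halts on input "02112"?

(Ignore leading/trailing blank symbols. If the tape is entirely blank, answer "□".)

Execution trace:
Initial: [t0]02112
Step 1: δ(t0, 0) = (tR, □, L) → [tR]□□2112

The machine reaches the reject state tR and halts.

Final tape (ignoring leading/trailing blanks): 2112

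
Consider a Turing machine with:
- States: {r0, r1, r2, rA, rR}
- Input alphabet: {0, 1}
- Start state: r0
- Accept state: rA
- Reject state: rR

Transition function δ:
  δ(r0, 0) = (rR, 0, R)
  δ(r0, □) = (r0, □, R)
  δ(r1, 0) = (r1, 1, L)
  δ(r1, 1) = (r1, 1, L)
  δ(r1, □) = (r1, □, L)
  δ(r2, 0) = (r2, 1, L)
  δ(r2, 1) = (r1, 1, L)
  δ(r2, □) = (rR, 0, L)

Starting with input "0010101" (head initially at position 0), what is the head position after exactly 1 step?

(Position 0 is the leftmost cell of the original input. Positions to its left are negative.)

Execution trace (head position shown):
Step 0: [r0]0010101  (head at position 0)
Step 1: move right → 0[rR]010101  (head at position 1)

After 1 step, the head is at position 1.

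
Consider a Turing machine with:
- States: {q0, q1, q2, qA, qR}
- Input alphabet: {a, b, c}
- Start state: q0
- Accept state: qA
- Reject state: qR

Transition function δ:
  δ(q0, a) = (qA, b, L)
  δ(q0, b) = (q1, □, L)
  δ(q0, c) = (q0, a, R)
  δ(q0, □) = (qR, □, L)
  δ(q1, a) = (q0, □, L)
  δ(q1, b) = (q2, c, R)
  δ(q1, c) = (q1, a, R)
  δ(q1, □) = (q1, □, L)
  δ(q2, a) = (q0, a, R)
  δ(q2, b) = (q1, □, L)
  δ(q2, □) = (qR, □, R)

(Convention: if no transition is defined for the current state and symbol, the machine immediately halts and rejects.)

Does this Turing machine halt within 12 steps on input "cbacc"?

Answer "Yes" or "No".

Execution trace:
Initial: [q0]cbacc
Step 1: δ(q0, c) = (q0, a, R) → a[q0]bacc
Step 2: δ(q0, b) = (q1, □, L) → [q1]a□acc
Step 3: δ(q1, a) = (q0, □, L) → [q0]□□□acc
Step 4: δ(q0, □) = (qR, □, L) → [qR]□□□□acc

The machine reaches the reject state qR and halts.
The machine halted after 4 steps (within the 12-step bound).

Answer: Yes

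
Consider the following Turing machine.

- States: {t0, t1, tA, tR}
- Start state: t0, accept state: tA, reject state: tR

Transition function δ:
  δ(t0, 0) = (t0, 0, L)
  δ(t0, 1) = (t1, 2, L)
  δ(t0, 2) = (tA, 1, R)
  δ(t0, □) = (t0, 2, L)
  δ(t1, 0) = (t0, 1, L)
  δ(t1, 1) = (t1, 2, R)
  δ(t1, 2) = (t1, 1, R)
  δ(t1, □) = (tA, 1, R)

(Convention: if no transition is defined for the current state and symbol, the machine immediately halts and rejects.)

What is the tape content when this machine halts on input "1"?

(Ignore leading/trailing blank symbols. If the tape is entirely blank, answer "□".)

Execution trace:
Initial: [t0]1
Step 1: δ(t0, 1) = (t1, 2, L) → [t1]□2
Step 2: δ(t1, □) = (tA, 1, R) → 1[tA]2

The machine reaches the accept state tA and halts.

Final tape (ignoring leading/trailing blanks): 12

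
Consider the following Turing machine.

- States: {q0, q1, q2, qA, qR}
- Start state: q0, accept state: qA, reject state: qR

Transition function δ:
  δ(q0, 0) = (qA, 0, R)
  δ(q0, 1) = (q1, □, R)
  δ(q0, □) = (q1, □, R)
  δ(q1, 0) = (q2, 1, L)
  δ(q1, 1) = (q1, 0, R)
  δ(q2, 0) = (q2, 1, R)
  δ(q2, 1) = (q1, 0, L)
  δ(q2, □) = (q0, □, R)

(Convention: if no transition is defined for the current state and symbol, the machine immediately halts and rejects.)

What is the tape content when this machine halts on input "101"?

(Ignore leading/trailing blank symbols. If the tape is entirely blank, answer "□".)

Execution trace:
Initial: [q0]101
Step 1: δ(q0, 1) = (q1, □, R) → □[q1]01
Step 2: δ(q1, 0) = (q2, 1, L) → [q2]□11
Step 3: δ(q2, □) = (q0, □, R) → □[q0]11
Step 4: δ(q0, 1) = (q1, □, R) → □□[q1]1
Step 5: δ(q1, 1) = (q1, 0, R) → □□0[q1]□

No transition is defined for δ(q1, □). By convention the machine halts and rejects.

Final tape (ignoring leading/trailing blanks): 0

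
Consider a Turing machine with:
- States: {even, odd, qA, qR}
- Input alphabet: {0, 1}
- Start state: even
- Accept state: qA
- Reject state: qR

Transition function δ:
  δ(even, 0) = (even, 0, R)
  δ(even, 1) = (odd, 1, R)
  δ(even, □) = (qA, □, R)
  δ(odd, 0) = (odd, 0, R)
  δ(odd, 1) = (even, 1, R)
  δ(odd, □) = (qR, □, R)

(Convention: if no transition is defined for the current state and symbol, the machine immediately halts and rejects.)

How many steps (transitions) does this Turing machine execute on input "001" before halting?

Execution trace:
Initial: [even]001
Step 1: δ(even, 0) = (even, 0, R) → 0[even]01
Step 2: δ(even, 0) = (even, 0, R) → 00[even]1
Step 3: δ(even, 1) = (odd, 1, R) → 001[odd]□
Step 4: δ(odd, □) = (qR, □, R) → 001□[qR]□

The machine reaches the reject state qR and halts.

The machine executed 4 steps before halting.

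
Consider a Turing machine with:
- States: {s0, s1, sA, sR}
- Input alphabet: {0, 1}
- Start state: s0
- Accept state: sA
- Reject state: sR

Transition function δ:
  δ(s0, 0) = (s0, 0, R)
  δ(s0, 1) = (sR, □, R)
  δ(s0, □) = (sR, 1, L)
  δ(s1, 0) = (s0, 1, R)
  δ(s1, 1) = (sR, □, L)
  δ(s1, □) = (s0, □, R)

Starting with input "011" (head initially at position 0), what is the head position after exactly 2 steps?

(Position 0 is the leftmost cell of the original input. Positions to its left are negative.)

Execution trace (head position shown):
Step 0: [s0]011  (head at position 0)
Step 1: move right → 0[s0]11  (head at position 1)
Step 2: move right → 0□[sR]1  (head at position 2)

After 2 steps, the head is at position 2.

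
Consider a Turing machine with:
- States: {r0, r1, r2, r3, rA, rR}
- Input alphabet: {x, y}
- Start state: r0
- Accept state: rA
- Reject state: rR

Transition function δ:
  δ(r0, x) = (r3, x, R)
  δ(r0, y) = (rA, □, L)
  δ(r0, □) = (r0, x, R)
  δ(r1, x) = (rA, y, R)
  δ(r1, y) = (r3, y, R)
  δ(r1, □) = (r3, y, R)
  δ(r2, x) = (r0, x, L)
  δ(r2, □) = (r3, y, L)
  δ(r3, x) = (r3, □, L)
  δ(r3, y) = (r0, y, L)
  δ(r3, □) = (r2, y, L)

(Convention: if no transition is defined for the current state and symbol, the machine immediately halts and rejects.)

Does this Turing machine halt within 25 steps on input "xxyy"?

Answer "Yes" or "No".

Execution trace:
Initial: [r0]xxyy
Step 1: δ(r0, x) = (r3, x, R) → x[r3]xyy
Step 2: δ(r3, x) = (r3, □, L) → [r3]x□yy
Step 3: δ(r3, x) = (r3, □, L) → [r3]□□□yy
Step 4: δ(r3, □) = (r2, y, L) → [r2]□y□□yy
Step 5: δ(r2, □) = (r3, y, L) → [r3]□yy□□yy
Step 6: δ(r3, □) = (r2, y, L) → [r2]□yyy□□yy
Step 7: δ(r2, □) = (r3, y, L) → [r3]□yyyy□□yy
Step 8: δ(r3, □) = (r2, y, L) → [r2]□yyyyy□□yy
Step 9: δ(r2, □) = (r3, y, L) → [r3]□yyyyyy□□yy
Step 10: δ(r3, □) = (r2, y, L) → [r2]□yyyyyyy□□yy
Step 11: δ(r2, □) = (r3, y, L) → [r3]□yyyyyyyy□□yy
Step 12: δ(r3, □) = (r2, y, L) → [r2]□yyyyyyyyy□□yy
Step 13: δ(r2, □) = (r3, y, L) → [r3]□yyyyyyyyyy□□yy
Step 14: δ(r3, □) = (r2, y, L) → [r2]□yyyyyyyyyyy□□yy
Step 15: δ(r2, □) = (r3, y, L) → [r3]□yyyyyyyyyyyy□□yy
Step 16: δ(r3, □) = (r2, y, L) → [r2]□yyyyyyyyyyyyy□□yy
Step 17: δ(r2, □) = (r3, y, L) → [r3]□yyyyyyyyyyyyyy□□yy
Step 18: δ(r3, □) = (r2, y, L) → [r2]□yyyyyyyyyyyyyyy□□yy
Step 19: δ(r2, □) = (r3, y, L) → [r3]□yyyyyyyyyyyyyyyy□□yy
Step 20: δ(r3, □) = (r2, y, L) → [r2]□yyyyyyyyyyyyyyyyy□□yy
Step 21: δ(r2, □) = (r3, y, L) → [r3]□yyyyyyyyyyyyyyyyyy□□yy
Step 22: δ(r3, □) = (r2, y, L) → [r2]□yyyyyyyyyyyyyyyyyyy□□yy
Step 23: δ(r2, □) = (r3, y, L) → [r3]□yyyyyyyyyyyyyyyyyyyy□□yy
Step 24: δ(r3, □) = (r2, y, L) → [r2]□yyyyyyyyyyyyyyyyyyyyy□□yy
Step 25: δ(r2, □) = (r3, y, L) → [r3]□yyyyyyyyyyyyyyyyyyyyyy□□yy

The machine has not reached a halting state after 25 steps.
The machine did not halt within the 25-step bound.

Answer: No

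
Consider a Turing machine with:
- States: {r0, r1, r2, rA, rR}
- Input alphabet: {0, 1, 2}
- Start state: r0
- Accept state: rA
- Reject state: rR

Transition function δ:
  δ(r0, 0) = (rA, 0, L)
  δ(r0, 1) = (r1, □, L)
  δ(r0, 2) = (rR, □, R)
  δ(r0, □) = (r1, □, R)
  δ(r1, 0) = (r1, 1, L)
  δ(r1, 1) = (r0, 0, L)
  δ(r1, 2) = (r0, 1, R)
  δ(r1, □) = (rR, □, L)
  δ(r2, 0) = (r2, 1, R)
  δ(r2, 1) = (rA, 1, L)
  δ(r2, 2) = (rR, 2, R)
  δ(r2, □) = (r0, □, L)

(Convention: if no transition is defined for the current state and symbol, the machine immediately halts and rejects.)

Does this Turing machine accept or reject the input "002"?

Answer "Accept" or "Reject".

Execution trace:
Initial: [r0]002
Step 1: δ(r0, 0) = (rA, 0, L) → [rA]□002

The machine reaches the accept state rA and halts.

Answer: Accept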